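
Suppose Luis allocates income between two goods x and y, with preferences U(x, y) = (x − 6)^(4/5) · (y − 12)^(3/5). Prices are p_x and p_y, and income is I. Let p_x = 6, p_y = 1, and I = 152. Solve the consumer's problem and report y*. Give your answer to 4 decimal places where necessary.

y* = 56.5714

MRS = (4/3)·(y−12)/(x−6). Tangency with p_x/p_y gives y−12 = (3/4)·(p_x/p_y)·(x−6).
After buying the subsistence bundle (6, 12), a share 4/7 of the remaining income goes to x: x* = 6 + 4/7·(I − 6p_x − 12p_y)/p_x.
Discretionary income = 152 − 6·6 − 12·1 = 104; y* = 12 + 3/7·104/1 = 56.5714.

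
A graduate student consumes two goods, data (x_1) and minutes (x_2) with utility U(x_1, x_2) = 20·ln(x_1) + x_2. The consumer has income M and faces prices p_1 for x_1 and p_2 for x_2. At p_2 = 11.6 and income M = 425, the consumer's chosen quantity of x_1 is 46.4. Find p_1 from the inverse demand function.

p_1 = 5

Set MRS = p_1/p_2: (20/x_1)/1 = p_1/p_2.
So x_1*(p_1,p_2) = 20·p_2/p_1, independent of income; and x_2* = (M − 20·p_2)/p_2.
Set x_1* = 46.4 in the demand function and solve for p_1: p_1 = 5.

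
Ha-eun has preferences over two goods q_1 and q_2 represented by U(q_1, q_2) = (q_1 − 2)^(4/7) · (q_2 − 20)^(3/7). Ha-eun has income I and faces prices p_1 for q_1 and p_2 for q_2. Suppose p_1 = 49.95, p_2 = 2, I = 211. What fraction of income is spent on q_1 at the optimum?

share on q_1 = 0.666

MRS = (4/3)·(q_2−20)/(q_1−2). Tangency with p_1/p_2 gives q_2−20 = (3/4)·(p_1/p_2)·(q_1−2).
After buying the subsistence bundle (2, 20), a share 4/7 of the remaining income goes to q_1: q_1* = 2 + 4/7·(I − 2p_1 − 20p_2)/p_1.
Discretionary income = 211 − 2·49.95 − 20·2 = 71.1; q_1* = 2 + 4/7·71.1/49.95 = 2.8134; q_2* = 20 + 3/7·71.1/2 = 35.2357.
Expenditure on q_1: 49.95·2.8134 = 140.5286; share = 0.666.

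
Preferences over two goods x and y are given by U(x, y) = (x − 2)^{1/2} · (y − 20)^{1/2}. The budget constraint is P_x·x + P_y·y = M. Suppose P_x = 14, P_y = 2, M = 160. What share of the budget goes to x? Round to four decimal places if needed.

MRS = (y−20)/(x−2). Tangency with P_x/P_y gives y−20 = (P_x/P_y)·(x−2).
Substituting into the budget: x* = 2 + 0.5·(M − 2·P_x − 20·P_y)/P_x, and y* = 20 + 0.5·(…)/P_y.
Discretionary income = 160 − 2·14 − 20·2 = 92; x* = 2 + 0.5·92/14 = 5.2857; y* = 20 + 0.5·92/2 = 43.
Expenditure on x: 14·5.2857 = 74; share = 0.4625.

share on x = 0.4625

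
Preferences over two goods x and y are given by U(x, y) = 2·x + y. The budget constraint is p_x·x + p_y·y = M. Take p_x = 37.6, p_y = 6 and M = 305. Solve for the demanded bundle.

Perfect substitutes: compare marginal utility per dollar. 2/p_x vs 1/p_y → 0.0532 vs 0.1667.
y gives more utility per dollar, so spend all income on y: y* = M/p_y, x* = 0.
Numerically: x* = 0, y* = 50.8333.

x* = 0, y* = 50.8333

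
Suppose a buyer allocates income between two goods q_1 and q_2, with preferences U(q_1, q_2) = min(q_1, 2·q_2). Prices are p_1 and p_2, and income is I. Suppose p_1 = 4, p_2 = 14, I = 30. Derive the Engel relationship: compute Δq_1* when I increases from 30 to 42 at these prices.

With perfect complements, no substitution: consume in ratio q_1:q_2 = 2:1.
Budget: p_1·q_1 + p_2·(1/2)·q_1 = I, so (2·p_1 + p_2)·q_1 = 2·I.
Demand: q_1*(p_1,p_2,I) = 2·I/(2·p_1 + p_2), q_2* = I/(2·p_1 + p_2).
Here 2·4 + 14 = 22, giving q_1* = 2.7273.
At I' = 42: q_1* = 3.8182. Change: 3.8182 − 2.7273 = 1.0909.

Δq_1* = 1.0909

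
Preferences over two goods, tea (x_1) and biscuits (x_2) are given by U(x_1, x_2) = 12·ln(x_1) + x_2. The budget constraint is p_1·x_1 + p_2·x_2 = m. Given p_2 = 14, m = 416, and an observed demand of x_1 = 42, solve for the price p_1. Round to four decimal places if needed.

MU_x_1 = 12/x_1, MU_x_2 = 1. Tangency: 12/x_1 = p_1/p_2.
So x_1*(p_1,p_2) = 12·p_2/p_1, independent of income; and x_2* = (m − 12·p_2)/p_2.
Set x_1* = 42 in the demand function and solve for p_1: p_1 = 4.

p_1 = 4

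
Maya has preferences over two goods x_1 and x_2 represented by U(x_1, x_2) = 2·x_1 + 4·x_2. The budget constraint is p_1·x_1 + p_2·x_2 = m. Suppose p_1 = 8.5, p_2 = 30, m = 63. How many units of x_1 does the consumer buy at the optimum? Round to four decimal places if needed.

x_1* = 7.4118

Perfect substitutes: compare marginal utility per dollar. 2/p_1 vs 4/p_2 → 0.2353 vs 0.1333.
x_1 gives more utility per dollar, so spend all income on x_1: x_1* = m/p_1, x_2* = 0.
Numerically: x_1* = 7.4118, x_2* = 0.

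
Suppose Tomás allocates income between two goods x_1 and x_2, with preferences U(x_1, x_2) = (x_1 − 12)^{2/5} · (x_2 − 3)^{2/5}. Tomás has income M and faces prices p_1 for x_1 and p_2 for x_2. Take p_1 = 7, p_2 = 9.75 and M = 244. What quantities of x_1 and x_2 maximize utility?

MRS = (x_2−3)/(x_1−12). Tangency with p_1/p_2 gives x_2−3 = (p_1/p_2)·(x_1−12).
Substituting into the budget: x_1* = 12 + 0.5·(M − 12·p_1 − 3·p_2)/p_1, and x_2* = 3 + 0.5·(…)/p_2.
Discretionary income = 244 − 12·7 − 3·9.75 = 130.75; x_1* = 12 + 0.5·130.75/7 = 21.3393; x_2* = 3 + 0.5·130.75/9.75 = 9.7051.

x_1* = 21.3393, x_2* = 9.7051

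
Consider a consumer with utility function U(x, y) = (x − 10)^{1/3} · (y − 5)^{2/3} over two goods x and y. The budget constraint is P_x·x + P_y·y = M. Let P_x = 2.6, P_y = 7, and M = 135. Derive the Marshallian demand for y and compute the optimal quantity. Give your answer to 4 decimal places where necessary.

Let x' = x−10, y' = y−5. MRS = (1/2)·y'/x' = P_x/P_y.
Substituting into the budget: x* = 10 + 1/3·(M − 10·P_x − 5·P_y)/P_x, and y* = 5 + 2/3·(…)/P_y.
Discretionary income = 135 − 10·2.6 − 5·7 = 74; y* = 5 + 2/3·74/7 = 12.0476.

y* = 12.0476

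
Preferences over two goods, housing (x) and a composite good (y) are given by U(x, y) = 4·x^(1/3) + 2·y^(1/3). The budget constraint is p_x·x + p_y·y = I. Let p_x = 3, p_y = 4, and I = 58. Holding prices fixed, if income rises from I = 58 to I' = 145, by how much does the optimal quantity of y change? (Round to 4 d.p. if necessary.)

Substitute y = (y/x)·x into the budget: x* = I/(p_x + p_y·(y/x)).
Numerically y/x = 0.22964, so x* = 58/(3 + 4·0.22964) = 14.8014 and y* = 0.22964·14.8014 = 3.399.
At I' = 145: y* = 8.4974. Change: 8.4974 − 3.399 = 5.0985.

Δy* = 5.0985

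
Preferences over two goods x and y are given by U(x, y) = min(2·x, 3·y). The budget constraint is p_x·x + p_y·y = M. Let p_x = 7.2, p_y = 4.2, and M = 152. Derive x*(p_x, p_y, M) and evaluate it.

Leontief preferences: the optimum is at the kink where x/3 = y/2, i.e. y = (2/3)·x.
Budget: p_x·x + p_y·(2/3)·x = M, so (3·p_x + 2·p_y)·x = 3·M.
Demand: x*(p_x,p_y,M) = 3·M/(3·p_x + 2·p_y), y* = 2·M/(3·p_x + 2·p_y).
Here 3·7.2 + 2·4.2 = 30, giving x* = 15.2.

x* = 15.2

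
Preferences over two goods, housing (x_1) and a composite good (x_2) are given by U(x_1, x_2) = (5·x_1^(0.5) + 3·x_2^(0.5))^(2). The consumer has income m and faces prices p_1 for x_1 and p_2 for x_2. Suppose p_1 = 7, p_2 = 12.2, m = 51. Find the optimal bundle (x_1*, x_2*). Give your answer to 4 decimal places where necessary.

From the CES first-order condition, (5/3)·(x_2/x_1)^(0.5) = p_1/p_2.
Hence x_2/x_1 = ((3/5)·p_1/p_2)^(1/(0.5)), i.e. raised to the 2 power.
With the ratio pinned down, the budget gives x_1* = m/(p_1 + p_2·(x_2/x_1)) and x_2* = (x_2/x_1)·x_1*.
Numerically x_2/x_1 = 0.118517, so x_1* = 51/(7 + 12.2·0.118517) = 6.0384 and x_2* = 0.118517·6.0384 = 0.7157.

x_1* = 6.0384, x_2* = 0.7157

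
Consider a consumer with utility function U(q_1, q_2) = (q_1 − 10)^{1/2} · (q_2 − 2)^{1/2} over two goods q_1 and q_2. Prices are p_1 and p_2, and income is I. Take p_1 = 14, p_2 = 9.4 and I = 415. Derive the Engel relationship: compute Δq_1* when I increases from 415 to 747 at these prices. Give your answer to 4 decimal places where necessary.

Δq_1* = 11.8571

Let q_1' = q_1−10, q_2' = q_2−2. MRS = q_2'/q_1' = p_1/p_2.
Substituting into the budget: q_1* = 10 + 0.5·(I − 10·p_1 − 2·p_2)/p_1, and q_2* = 2 + 0.5·(…)/p_2.
Discretionary income = 415 − 10·14 − 2·9.4 = 256.2; q_1* = 10 + 0.5·256.2/14 = 19.15.
At I' = 747: q_1* = 31.0071. Change: 31.0071 − 19.15 = 11.8571.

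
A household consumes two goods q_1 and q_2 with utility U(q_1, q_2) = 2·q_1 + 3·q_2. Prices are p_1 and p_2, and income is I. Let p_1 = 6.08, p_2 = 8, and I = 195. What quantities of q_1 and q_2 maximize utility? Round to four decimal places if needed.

q_1* = 0, q_2* = 24.375

Linear utility — the consumer picks whichever good has higher MU/price: 2/6.08 = 0.3289 vs 3/8 = 0.375.
q_2 gives more utility per dollar, so spend all income on q_2: q_2* = I/p_2, q_1* = 0.
Numerically: q_1* = 0, q_2* = 24.375.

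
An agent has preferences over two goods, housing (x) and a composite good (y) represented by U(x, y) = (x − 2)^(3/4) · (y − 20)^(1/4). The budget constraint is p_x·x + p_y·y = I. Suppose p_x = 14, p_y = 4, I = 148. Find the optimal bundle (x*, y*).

MRS = 3·(y−20)/(x−2). Tangency with p_x/p_y gives y−20 = (1/3)·(p_x/p_y)·(x−2).
Substituting into the budget: x* = 2 + 0.75·(I − 2·p_x − 20·p_y)/p_x, and y* = 20 + 0.25·(…)/p_y.
Discretionary income = 148 − 2·14 − 20·4 = 40; x* = 2 + 0.75·40/14 = 4.1429; y* = 20 + 0.25·40/4 = 22.5.

x* = 4.1429, y* = 22.5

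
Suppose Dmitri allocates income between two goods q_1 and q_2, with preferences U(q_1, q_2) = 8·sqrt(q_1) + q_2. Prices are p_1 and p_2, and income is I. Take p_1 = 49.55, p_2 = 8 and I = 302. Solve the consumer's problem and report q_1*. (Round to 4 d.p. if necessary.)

q_1* = 0.4171

Plugging in: q_1* = (4·8/49.55)² = 0.4171.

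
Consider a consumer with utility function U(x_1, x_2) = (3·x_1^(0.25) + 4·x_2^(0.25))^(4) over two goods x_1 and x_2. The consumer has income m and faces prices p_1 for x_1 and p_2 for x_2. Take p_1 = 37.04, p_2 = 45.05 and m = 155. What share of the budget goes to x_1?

Substitute x_2 = (x_2/x_1)·x_1 into the budget: x_1* = m/(p_1 + p_2·(x_2/x_1)).
Numerically x_2/x_1 = 1.130368, so x_1* = 155/(37.04 + 45.05·1.130368) = 1.7621 and x_2* = 1.130368·1.7621 = 1.9918.
Expenditure on x_1: 37.04·1.7621 = 65.2683; share = 0.4211.

share on x_1 = 0.4211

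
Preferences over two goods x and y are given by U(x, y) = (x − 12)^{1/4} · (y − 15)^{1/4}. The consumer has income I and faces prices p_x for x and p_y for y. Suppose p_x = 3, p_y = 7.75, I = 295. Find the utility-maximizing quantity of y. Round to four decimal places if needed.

MRS = (y−15)/(x−12). Tangency with p_x/p_y gives y−15 = (p_x/p_y)·(x−12).
After buying the subsistence bundle (12, 15), a share 0.5 of the remaining income goes to x: x* = 12 + 0.5·(I − 12p_x − 15p_y)/p_x.
Discretionary income = 295 − 12·3 − 15·7.75 = 142.75; y* = 15 + 0.5·142.75/7.75 = 24.2097.

y* = 24.2097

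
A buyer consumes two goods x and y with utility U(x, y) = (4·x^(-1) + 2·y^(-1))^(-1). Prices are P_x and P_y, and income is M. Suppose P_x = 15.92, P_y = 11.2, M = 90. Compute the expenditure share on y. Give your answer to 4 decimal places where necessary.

share on y = 0.3723

MRS = MU_x/MU_y = 2·(y/x)^(2). Set equal to P_x/P_y.
Solve for the ratio: y/x = [(1/2)·P_x/P_y]^(0.5).
Substitute y = (y/x)·x into the budget: x* = M/(P_x + P_y·(y/x)).
Numerically y/x = 0.843039, so x* = 90/(15.92 + 11.2·0.843039) = 3.5486 and y* = 0.843039·3.5486 = 2.9916.
Expenditure on y: 11.2·2.9916 = 33.5061; share = 0.3723.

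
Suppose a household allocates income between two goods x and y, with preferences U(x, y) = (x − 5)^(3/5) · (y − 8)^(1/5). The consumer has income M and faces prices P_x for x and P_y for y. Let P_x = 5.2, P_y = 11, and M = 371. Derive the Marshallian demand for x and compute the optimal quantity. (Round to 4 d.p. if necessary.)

After buying the subsistence bundle (5, 8), a share 0.75 of the remaining income goes to x: x* = 5 + 0.75·(M − 5P_x − 8P_y)/P_x.
Discretionary income = 371 − 5·5.2 − 8·11 = 257; x* = 5 + 0.75·257/5.2 = 42.0673.

x* = 42.0673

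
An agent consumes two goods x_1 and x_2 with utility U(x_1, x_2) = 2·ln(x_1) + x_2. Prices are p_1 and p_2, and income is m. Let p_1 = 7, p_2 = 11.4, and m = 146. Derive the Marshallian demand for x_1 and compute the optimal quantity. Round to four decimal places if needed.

MU_x_1 = 2/x_1, MU_x_2 = 1. Tangency: 2/x_1 = p_1/p_2.
So x_1*(p_1,p_2) = 2·p_2/p_1, independent of income; and x_2* = (m − 2·p_2)/p_2.
At the given prices: x_1* = 2·11.4/7 = 3.2571.

x_1* = 3.2571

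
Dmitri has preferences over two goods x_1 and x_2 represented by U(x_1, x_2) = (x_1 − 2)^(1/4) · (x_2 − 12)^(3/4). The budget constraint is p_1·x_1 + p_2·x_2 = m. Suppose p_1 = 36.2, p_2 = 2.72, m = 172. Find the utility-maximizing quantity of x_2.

x_2* = 30.4632

Discretionary income = 172 − 2·36.2 − 12·2.72 = 66.96; x_2* = 12 + 0.75·66.96/2.72 = 30.4632.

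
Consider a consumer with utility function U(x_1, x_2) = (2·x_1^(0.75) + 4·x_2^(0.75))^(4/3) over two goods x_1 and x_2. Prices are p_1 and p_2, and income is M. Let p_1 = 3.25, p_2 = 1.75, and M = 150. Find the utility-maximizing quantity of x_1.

MRS = MU_x_1/MU_x_2 = (1/2)·(x_2/x_1)^(0.25). Set equal to p_1/p_2.
Hence x_2/x_1 = (2·p_1/p_2)^(1/(0.25)), i.e. raised to the 4 power.
With the ratio pinned down, the budget gives x_1* = M/(p_1 + p_2·(x_2/x_1)) and x_2* = (x_2/x_1)·x_1*.
Numerically x_2/x_1 = 190.327364, so x_1* = 150/(3.25 + 1.75·190.327364) = 0.446.

x_1* = 0.446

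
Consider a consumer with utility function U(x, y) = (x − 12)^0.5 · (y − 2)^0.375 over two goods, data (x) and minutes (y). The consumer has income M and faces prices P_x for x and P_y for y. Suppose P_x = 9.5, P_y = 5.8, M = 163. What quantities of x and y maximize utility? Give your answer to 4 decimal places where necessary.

MRS = (4/3)·(y−2)/(x−12). Tangency with P_x/P_y gives y−2 = (3/4)·(P_x/P_y)·(x−12).
Substituting into the budget: x* = 12 + 4/7·(M − 12·P_x − 2·P_y)/P_x, and y* = 2 + 3/7·(…)/P_y.
Discretionary income = 163 − 12·9.5 − 2·5.8 = 37.4; x* = 12 + 4/7·37.4/9.5 = 14.2496; y* = 2 + 3/7·37.4/5.8 = 4.7635.

x* = 14.2496, y* = 4.7635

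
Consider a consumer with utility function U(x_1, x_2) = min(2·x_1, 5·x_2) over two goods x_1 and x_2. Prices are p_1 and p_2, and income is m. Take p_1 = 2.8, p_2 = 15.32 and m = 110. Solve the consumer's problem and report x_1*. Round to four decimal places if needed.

Leontief preferences: the optimum is at the kink where x_1/5 = x_2/2, i.e. x_2 = (2/5)·x_1.
Budget: p_1·x_1 + p_2·(2/5)·x_1 = m, so (5·p_1 + 2·p_2)·x_1 = 5·m.
Demand: x_1*(p_1,p_2,m) = 5·m/(5·p_1 + 2·p_2), x_2* = 2·m/(5·p_1 + 2·p_2).
Here 5·2.8 + 2·15.32 = 44.64, giving x_1* = 12.3208.

x_1* = 12.3208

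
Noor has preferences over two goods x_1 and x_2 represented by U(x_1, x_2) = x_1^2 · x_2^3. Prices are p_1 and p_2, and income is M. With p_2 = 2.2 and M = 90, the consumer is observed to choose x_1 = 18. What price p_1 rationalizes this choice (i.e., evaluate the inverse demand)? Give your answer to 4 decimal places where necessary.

p_1 = 2

MU_x_1/MU_x_2 = (2·x_2)/(3·x_1); tangency sets this equal to p_1/p_2.
So 2·p_2·x_2 = 3·p_1·x_1; combined with the budget, a share 0.4 of income goes to x_1.
Demand: x_1*(p_1,p_2,M) = 0.4·M/p_1 and x_2* = 0.6·M/p_2.
Set x_1* = 18 in the demand function and solve for p_1: p_1 = 2.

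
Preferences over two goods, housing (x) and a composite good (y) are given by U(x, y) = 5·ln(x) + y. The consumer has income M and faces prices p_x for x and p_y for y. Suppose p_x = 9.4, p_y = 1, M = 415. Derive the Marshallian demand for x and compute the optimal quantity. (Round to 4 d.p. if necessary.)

MU_x = 5/x, MU_y = 1. Tangency: 5/x = p_x/p_y.
So x*(p_x,p_y) = 5·p_y/p_x, independent of income; and y* = (M − 5·p_y)/p_y.
At the given prices: x* = 5·1/9.4 = 0.5319.

x* = 0.5319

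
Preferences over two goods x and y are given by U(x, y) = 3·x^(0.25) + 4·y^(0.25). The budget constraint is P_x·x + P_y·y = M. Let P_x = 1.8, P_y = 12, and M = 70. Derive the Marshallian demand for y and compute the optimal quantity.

y* = 2.5557

From the CES first-order condition, (3/4)·(y/x)^(0.75) = P_x/P_y.
Solve for the ratio: y/x = [(4/3)·P_x/P_y]^(4/3).
With the ratio pinned down, the budget gives x* = M/(P_x + P_y·(y/x)) and y* = (y/x)·x*.
Numerically y/x = 0.116961, so x* = 70/(1.8 + 12·0.116961) = 21.8509 and y* = 0.116961·21.8509 = 2.5557.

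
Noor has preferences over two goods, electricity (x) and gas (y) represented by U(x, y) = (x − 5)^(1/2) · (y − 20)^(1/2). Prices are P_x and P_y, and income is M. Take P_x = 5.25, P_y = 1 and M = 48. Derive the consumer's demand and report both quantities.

After buying the subsistence bundle (5, 20), a share 0.5 of the remaining income goes to x: x* = 5 + 0.5·(M − 5P_x − 20P_y)/P_x.
Discretionary income = 48 − 5·5.25 − 20·1 = 1.75; x* = 5 + 0.5·1.75/5.25 = 5.1667; y* = 20 + 0.5·1.75/1 = 20.875.

x* = 5.1667, y* = 20.875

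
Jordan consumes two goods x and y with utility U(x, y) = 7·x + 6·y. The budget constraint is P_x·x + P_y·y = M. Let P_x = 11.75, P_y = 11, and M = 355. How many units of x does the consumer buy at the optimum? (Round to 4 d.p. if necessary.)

x* = 30.2128

Linear utility — the consumer picks whichever good has higher MU/price: 7/11.75 = 0.5957 vs 6/11 = 0.5455.
x gives more utility per dollar, so spend all income on x: x* = M/P_x, y* = 0.
Numerically: x* = 30.2128, y* = 0.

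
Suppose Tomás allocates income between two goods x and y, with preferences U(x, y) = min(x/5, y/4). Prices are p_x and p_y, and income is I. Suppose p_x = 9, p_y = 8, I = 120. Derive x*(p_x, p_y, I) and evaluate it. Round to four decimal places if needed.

Here 5·9 + 4·8 = 77, giving x* = 7.7922.

x* = 7.7922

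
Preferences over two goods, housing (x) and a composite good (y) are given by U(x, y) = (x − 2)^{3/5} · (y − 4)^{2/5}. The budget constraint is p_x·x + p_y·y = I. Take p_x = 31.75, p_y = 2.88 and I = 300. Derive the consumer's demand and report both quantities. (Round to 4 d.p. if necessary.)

Let x' = x−2, y' = y−4. MRS = (3/2)·y'/x' = p_x/p_y.
After buying the subsistence bundle (2, 4), a share 0.6 of the remaining income goes to x: x* = 2 + 0.6·(I − 2p_x − 4p_y)/p_x.
Discretionary income = 300 − 2·31.75 − 4·2.88 = 224.98; x* = 2 + 0.6·224.98/31.75 = 6.2516; y* = 4 + 0.4·224.98/2.88 = 35.2472.

x* = 6.2516, y* = 35.2472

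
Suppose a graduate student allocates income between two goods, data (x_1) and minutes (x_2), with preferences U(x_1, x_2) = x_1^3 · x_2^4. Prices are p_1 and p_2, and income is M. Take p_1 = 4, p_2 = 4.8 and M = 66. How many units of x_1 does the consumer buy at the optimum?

At p_1=4, p_2=4.8, M=66: x_1* = 3/7·66/4 = 7.0714.

x_1* = 7.0714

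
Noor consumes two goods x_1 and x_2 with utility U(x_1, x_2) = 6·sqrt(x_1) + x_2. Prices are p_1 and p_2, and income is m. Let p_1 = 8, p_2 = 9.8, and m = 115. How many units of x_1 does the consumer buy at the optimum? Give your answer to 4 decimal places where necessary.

x_1* = 13.5056

MU_x_1 = 3/√x_1, MU_x_2 = 1. Tangency: 3/√x_1 = p_1/p_2.
Solve: √x_1 = 3·p_2/p_1, so x_1*(p_1,p_2) = (3·p_2/p_1)², and x_2* = (m − p_1·x_1*)/p_2.
Plugging in: x_1* = (3·9.8/8)² = 13.5056.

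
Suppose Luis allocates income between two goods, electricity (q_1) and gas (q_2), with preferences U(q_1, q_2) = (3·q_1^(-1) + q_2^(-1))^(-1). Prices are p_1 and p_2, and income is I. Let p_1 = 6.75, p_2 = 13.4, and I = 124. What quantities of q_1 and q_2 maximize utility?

From the CES first-order condition, 3·(q_2/q_1)^(2) = p_1/p_2.
Hence q_2/q_1 = ((1/3)·p_1/p_2)^(1/(2)), i.e. raised to the 0.5 power.
With the ratio pinned down, the budget gives q_1* = I/(p_1 + p_2·(q_2/q_1)) and q_2* = (q_2/q_1)·q_1*.
Numerically q_2/q_1 = 0.409769, so q_1* = 124/(6.75 + 13.4·0.409769) = 10.13 and q_2* = 0.409769·10.13 = 4.1509.

q_1* = 10.13, q_2* = 4.1509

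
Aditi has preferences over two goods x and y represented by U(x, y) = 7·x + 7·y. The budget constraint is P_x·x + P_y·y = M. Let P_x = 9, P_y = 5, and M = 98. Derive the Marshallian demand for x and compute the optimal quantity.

x* = 0

Linear utility — the consumer picks whichever good has higher MU/price: 7/9 = 0.7778 vs 7/5 = 1.4.
y gives more utility per dollar, so spend all income on y: y* = M/P_y, x* = 0.
Numerically: x* = 0, y* = 19.6.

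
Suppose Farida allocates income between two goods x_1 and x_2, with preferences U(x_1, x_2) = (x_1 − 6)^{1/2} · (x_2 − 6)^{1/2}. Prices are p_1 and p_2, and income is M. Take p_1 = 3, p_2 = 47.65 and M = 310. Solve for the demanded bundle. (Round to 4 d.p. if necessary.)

x_1* = 7.0167, x_2* = 6.064

Substituting into the budget: x_1* = 6 + 0.5·(M − 6·p_1 − 6·p_2)/p_1, and x_2* = 6 + 0.5·(…)/p_2.
Discretionary income = 310 − 6·3 − 6·47.65 = 6.1; x_1* = 6 + 0.5·6.1/3 = 7.0167; x_2* = 6 + 0.5·6.1/47.65 = 6.064.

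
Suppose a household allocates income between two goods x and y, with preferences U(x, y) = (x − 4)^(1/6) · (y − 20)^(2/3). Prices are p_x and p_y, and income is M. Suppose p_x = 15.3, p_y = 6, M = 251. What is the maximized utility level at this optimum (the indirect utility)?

V = 4.3574

This is Cobb-Douglas in (x−4, y−20): tangency gives 1/6·p_y·(y−20) = 2/3·p_x·(x−4).
After buying the subsistence bundle (4, 20), a share 0.2 of the remaining income goes to x: x* = 4 + 0.2·(M − 4p_x − 20p_y)/p_x.
Discretionary income = 251 − 4·15.3 − 20·6 = 69.8; x* = 4 + 0.2·69.8/15.3 = 4.9124; y* = 20 + 0.8·69.8/6 = 29.3067.
Utility at the optimum: U(4.9124, 29.3067) = 4.3574.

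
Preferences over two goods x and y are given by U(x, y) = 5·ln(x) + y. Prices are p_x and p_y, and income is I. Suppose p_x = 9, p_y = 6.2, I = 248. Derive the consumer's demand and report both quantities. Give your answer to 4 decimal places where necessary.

MU_x = 5/x, MU_y = 1. Tangency: 5/x = p_x/p_y.
So x*(p_x,p_y) = 5·p_y/p_x, independent of income; and y* = (I − 5·p_y)/p_y.
At the given prices: x* = 5·6.2/9 = 3.4444, and y* = 35.

x* = 3.4444, y* = 35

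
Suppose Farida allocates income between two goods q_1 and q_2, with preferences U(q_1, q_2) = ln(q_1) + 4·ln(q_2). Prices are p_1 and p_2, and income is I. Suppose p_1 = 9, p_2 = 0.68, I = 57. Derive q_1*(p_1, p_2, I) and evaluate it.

q_1* = 1.2667

Tangency: MRS = (1/4)·q_2/q_1 = p_1/p_2.
Rearranging, p_2·q_2 = 4·p_1·q_1. Substituting into the budget gives p_1·q_1·(1 + 4) = I.
Demand: q_1*(p_1,p_2,I) = 0.2·I/p_1 and q_2* = 0.8·I/p_2.
At p_1=9, p_2=0.68, I=57: q_1* = 0.2·57/9 = 1.2667.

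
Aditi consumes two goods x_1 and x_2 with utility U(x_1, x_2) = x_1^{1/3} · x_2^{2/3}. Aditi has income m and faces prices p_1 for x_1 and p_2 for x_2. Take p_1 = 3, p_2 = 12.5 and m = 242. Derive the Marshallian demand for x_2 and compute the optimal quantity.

x_2* = 12.9067

The MRS is (1/2)·x_2/x_1. Set MRS = p_1/p_2.
Rearranging, p_2·x_2 = 2·p_1·x_1. Substituting into the budget gives p_1·x_1·(1 + 2) = m.
Demand: x_1*(p_1,p_2,m) = 1/3·m/p_1 and x_2* = 2/3·m/p_2.
At p_1=3, p_2=12.5, m=242: x_2* = 2/3·242/12.5 = 12.9067.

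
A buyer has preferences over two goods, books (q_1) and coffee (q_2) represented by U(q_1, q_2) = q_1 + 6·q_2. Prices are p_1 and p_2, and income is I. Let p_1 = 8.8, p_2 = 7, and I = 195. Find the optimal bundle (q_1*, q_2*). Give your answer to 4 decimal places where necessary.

Perfect substitutes: compare marginal utility per dollar. 1/p_1 vs 6/p_2 → 0.1136 vs 0.8571.
q_2 gives more utility per dollar, so spend all income on q_2: q_2* = I/p_2, q_1* = 0.
Numerically: q_1* = 0, q_2* = 27.8571.

q_1* = 0, q_2* = 27.8571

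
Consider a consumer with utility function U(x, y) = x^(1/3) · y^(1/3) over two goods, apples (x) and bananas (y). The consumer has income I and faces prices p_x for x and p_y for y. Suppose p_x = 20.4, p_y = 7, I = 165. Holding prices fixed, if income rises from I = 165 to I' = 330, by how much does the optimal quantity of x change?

Δx* = 4.0441

Demand: x*(p_x,p_y,I) = 0.5·I/p_x and y* = 0.5·I/p_y.
At p_x=20.4, p_y=7, I=165: x* = 0.5·165/20.4 = 4.0441.
At I' = 330: x* = 8.0882. Change: 8.0882 − 4.0441 = 4.0441.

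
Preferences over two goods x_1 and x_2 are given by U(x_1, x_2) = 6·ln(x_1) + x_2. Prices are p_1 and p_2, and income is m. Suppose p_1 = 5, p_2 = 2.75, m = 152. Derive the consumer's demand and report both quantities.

x_1* = 3.3, x_2* = 49.2727

Set MRS = p_1/p_2: (6/x_1)/1 = p_1/p_2.
So x_1*(p_1,p_2) = 6·p_2/p_1, independent of income; and x_2* = (m − 6·p_2)/p_2.
At the given prices: x_1* = 6·2.75/5 = 3.3, and x_2* = 49.2727.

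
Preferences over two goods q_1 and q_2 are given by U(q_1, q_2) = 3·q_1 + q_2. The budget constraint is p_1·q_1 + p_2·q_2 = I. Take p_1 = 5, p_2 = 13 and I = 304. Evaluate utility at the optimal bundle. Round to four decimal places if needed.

Linear utility — the consumer picks whichever good has higher MU/price: 3/5 = 0.6 vs 1/13 = 0.0769.
q_1 gives more utility per dollar, so spend all income on q_1: q_1* = I/p_1, q_2* = 0.
Numerically: q_1* = 60.8, q_2* = 0.
Utility at the optimum: U(60.8, 0) = 182.4.

V = 182.4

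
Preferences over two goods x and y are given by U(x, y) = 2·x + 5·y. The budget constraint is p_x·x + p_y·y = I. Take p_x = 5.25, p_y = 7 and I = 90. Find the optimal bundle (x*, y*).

x* = 0, y* = 12.8571

Linear utility — the consumer picks whichever good has higher MU/price: 2/5.25 = 0.381 vs 5/7 = 0.7143.
y gives more utility per dollar, so spend all income on y: y* = I/p_y, x* = 0.
Numerically: x* = 0, y* = 12.8571.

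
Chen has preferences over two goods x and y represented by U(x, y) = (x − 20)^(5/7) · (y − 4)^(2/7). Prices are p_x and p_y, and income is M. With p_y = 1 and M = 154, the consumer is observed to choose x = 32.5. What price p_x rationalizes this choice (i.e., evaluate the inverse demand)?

p_x = 4

MRS = (5/2)·(y−4)/(x−20). Tangency with p_x/p_y gives y−4 = (2/5)·(p_x/p_y)·(x−20).
After buying the subsistence bundle (20, 4), a share 5/7 of the remaining income goes to x: x* = 20 + 5/7·(M − 20p_x − 4p_y)/p_x.
Set x* = 32.5 in the demand function and solve for p_x: p_x = 4.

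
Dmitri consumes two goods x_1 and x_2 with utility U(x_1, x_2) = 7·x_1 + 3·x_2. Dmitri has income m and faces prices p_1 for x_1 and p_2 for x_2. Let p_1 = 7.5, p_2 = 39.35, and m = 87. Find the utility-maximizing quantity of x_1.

Linear utility — the consumer picks whichever good has higher MU/price: 7/7.5 = 0.9333 vs 3/39.35 = 0.0762.
x_1 gives more utility per dollar, so spend all income on x_1: x_1* = m/p_1, x_2* = 0.
Numerically: x_1* = 11.6, x_2* = 0.

x_1* = 11.6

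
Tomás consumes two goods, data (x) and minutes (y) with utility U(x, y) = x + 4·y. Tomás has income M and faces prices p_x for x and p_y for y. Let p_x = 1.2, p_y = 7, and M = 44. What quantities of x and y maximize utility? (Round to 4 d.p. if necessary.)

x* = 36.6667, y* = 0

x gives more utility per dollar, so spend all income on x: x* = M/p_x, y* = 0.
Numerically: x* = 36.6667, y* = 0.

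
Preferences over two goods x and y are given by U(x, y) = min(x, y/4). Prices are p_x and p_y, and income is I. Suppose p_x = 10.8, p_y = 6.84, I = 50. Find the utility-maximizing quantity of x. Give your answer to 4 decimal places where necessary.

Demand: x*(p_x,p_y,I) = I/(p_x + 4·p_y), y* = 4·I/(p_x + 4·p_y).
Here 10.8 + 4·6.84 = 38.16, giving x* = 1.3103.

x* = 1.3103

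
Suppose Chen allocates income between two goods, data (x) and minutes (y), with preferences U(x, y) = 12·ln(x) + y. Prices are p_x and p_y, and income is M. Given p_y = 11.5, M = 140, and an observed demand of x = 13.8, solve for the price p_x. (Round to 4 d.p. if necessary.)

Set MRS = p_x/p_y: (12/x)/1 = p_x/p_y.
So x*(p_x,p_y) = 12·p_y/p_x, independent of income; and y* = (M − 12·p_y)/p_y.
Set x* = 13.8 in the demand function and solve for p_x: p_x = 10.

p_x = 10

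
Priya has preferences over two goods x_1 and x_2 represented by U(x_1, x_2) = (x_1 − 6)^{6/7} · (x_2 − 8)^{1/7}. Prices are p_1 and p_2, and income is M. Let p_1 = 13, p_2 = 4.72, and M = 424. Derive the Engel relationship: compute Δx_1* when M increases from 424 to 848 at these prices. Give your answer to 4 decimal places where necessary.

This is Cobb-Douglas in (x_1−6, x_2−8): tangency gives 6/7·p_2·(x_2−8) = 1/7·p_1·(x_1−6).
After buying the subsistence bundle (6, 8), a share 6/7 of the remaining income goes to x_1: x_1* = 6 + 6/7·(M − 6p_1 − 8p_2)/p_1.
Discretionary income = 424 − 6·13 − 8·4.72 = 308.24; x_1* = 6 + 6/7·308.24/13 = 26.3235.
At M' = 848: x_1* = 54.2796. Change: 54.2796 − 26.3235 = 27.956.

Δx_1* = 27.956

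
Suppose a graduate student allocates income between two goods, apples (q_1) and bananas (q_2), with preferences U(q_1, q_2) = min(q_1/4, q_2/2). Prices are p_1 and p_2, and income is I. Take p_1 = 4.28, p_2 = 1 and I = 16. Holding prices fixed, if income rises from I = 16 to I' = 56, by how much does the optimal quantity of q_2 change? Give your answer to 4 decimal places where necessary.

Demand: q_1*(p_1,p_2,I) = 4·I/(4·p_1 + 2·p_2), q_2* = 2·I/(4·p_1 + 2·p_2).
Here 4·4.28 + 2·1 = 19.12, giving q_2* = 1.6736.
At I' = 56: q_2* = 5.8577. Change: 5.8577 − 1.6736 = 4.1841.

Δq_2* = 4.1841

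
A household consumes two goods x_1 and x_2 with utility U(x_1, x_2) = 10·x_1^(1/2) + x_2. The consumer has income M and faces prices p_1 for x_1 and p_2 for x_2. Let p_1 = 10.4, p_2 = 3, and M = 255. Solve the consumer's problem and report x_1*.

x_1* = 2.0803

Set MRS = p_1/p_2: 5·x_1^(−1/2) = p_1/p_2.
Thus x_1* = (5·p_2/p_1)² — independent of M — with the rest of income spent on x_2.
Plugging in: x_1* = (5·3/10.4)² = 2.0803.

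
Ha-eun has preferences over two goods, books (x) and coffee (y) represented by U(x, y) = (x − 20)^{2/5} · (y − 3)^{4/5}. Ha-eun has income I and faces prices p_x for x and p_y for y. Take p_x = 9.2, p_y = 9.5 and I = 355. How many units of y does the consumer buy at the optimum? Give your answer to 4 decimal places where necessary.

This is Cobb-Douglas in (x−20, y−3): tangency gives 0.4·p_y·(y−3) = 0.8·p_x·(x−20).
Substituting into the budget: x* = 20 + 1/3·(I − 20·p_x − 3·p_y)/p_x, and y* = 3 + 2/3·(…)/p_y.
Discretionary income = 355 − 20·9.2 − 3·9.5 = 142.5; y* = 3 + 2/3·142.5/9.5 = 13.

y* = 13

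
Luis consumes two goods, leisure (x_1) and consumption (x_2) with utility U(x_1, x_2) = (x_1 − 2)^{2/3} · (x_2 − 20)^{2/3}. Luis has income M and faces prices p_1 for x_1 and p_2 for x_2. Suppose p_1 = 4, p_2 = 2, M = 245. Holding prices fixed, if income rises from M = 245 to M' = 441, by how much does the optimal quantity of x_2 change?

Δx_2* = 49

MRS = (x_2−20)/(x_1−2). Tangency with p_1/p_2 gives x_2−20 = (p_1/p_2)·(x_1−2).
After buying the subsistence bundle (2, 20), a share 0.5 of the remaining income goes to x_1: x_1* = 2 + 0.5·(M − 2p_1 − 20p_2)/p_1.
Discretionary income = 245 − 2·4 − 20·2 = 197; x_2* = 20 + 0.5·197/2 = 69.25.
At M' = 441: x_2* = 118.25. Change: 118.25 − 69.25 = 49.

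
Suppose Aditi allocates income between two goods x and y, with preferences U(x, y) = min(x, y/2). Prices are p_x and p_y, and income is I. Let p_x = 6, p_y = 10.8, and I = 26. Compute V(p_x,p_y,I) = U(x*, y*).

V = 0.942

Leontief preferences: the optimum is at the kink where x/1 = y/2, i.e. y = 2·x.
Budget: p_x·x + p_y·2·x = I, so (p_x + 2·p_y)·x = I.
Demand: x*(p_x,p_y,I) = I/(p_x + 2·p_y), y* = 2·I/(p_x + 2·p_y).
Here 6 + 2·10.8 = 27.6, giving x* = 0.942 and y* = 1.8841.
Utility at the optimum: U(0.942, 1.8841) = 0.942.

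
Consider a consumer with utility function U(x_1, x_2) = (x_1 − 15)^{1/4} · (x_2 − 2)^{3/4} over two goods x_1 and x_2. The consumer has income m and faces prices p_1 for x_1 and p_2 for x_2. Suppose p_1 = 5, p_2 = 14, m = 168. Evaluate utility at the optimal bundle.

V = 3.4226

This is Cobb-Douglas in (x_1−15, x_2−2): tangency gives 0.25·p_2·(x_2−2) = 0.75·p_1·(x_1−15).
After buying the subsistence bundle (15, 2), a share 0.25 of the remaining income goes to x_1: x_1* = 15 + 0.25·(m − 15p_1 − 2p_2)/p_1.
Discretionary income = 168 − 15·5 − 2·14 = 65; x_1* = 15 + 0.25·65/5 = 18.25; x_2* = 2 + 0.75·65/14 = 5.4821.
Utility at the optimum: U(18.25, 5.4821) = 3.4226.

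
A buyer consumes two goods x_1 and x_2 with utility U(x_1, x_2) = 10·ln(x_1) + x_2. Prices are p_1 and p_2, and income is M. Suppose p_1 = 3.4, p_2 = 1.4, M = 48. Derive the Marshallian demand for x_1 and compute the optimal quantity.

MU_x_1 = 10/x_1, MU_x_2 = 1. Tangency: 10/x_1 = p_1/p_2.
So x_1*(p_1,p_2) = 10·p_2/p_1, independent of income; and x_2* = (M − 10·p_2)/p_2.
At the given prices: x_1* = 10·1.4/3.4 = 4.1176.

x_1* = 4.1176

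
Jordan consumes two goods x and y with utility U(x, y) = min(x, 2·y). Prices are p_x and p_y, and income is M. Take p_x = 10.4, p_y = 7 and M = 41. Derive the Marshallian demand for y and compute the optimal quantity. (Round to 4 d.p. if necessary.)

y* = 1.4748

Leontief preferences: the optimum is at the kink where x/2 = y/1, i.e. y = (1/2)·x.
Budget: p_x·x + p_y·(1/2)·x = M, so (2·p_x + p_y)·x = 2·M.
Demand: x*(p_x,p_y,M) = 2·M/(2·p_x + p_y), y* = M/(2·p_x + p_y).
Here 2·10.4 + 7 = 27.8, giving y* = 1.4748.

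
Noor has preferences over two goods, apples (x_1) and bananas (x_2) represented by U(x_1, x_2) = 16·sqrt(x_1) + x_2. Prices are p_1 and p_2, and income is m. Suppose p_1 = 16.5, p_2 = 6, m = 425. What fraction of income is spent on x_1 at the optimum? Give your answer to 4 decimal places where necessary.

share on x_1 = 0.3286

Set MRS = p_1/p_2: 8·x_1^(−1/2) = p_1/p_2.
Thus x_1* = (8·p_2/p_1)² — independent of m — with the rest of income spent on x_2.
Plugging in: x_1* = (8·6/16.5)² = 8.4628, x_2* = 47.5606.
Expenditure on x_1: 16.5·8.4628 = 139.6364; share = 0.3286.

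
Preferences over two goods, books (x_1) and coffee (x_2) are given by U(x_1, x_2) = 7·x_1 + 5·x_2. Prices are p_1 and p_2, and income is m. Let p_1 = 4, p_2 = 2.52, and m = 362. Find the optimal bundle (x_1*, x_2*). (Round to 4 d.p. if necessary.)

Linear utility — the consumer picks whichever good has higher MU/price: 7/4 = 1.75 vs 5/2.52 = 1.9841.
x_2 gives more utility per dollar, so spend all income on x_2: x_2* = m/p_2, x_1* = 0.
Numerically: x_1* = 0, x_2* = 143.6508.

x_1* = 0, x_2* = 143.6508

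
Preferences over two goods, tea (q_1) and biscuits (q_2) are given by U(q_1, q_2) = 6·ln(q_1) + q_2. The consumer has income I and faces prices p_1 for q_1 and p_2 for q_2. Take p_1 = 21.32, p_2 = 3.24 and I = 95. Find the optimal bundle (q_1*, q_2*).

MU_q_1 = 6/q_1, MU_q_2 = 1. Tangency: 6/q_1 = p_1/p_2.
So q_1*(p_1,p_2) = 6·p_2/p_1, independent of income; and q_2* = (I − 6·p_2)/p_2.
At the given prices: q_1* = 6·3.24/21.32 = 0.9118, and q_2* = 23.321.

q_1* = 0.9118, q_2* = 23.321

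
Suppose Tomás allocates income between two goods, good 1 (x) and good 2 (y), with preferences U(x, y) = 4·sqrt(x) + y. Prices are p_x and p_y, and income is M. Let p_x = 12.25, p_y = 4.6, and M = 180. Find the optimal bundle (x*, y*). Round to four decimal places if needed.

Thus x* = (2·p_y/p_x)² — independent of M — with the rest of income spent on y.
Plugging in: x* = (2·4.6/12.25)² = 0.564, y* = 37.6284.

x* = 0.564, y* = 37.6284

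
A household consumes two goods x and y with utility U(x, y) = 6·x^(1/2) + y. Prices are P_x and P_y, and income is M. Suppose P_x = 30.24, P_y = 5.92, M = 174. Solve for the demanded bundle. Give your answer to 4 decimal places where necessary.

x* = 0.3449, y* = 27.63

Set MRS = P_x/P_y: 3·x^(−1/2) = P_x/P_y.
Thus x* = (3·P_y/P_x)² — independent of M — with the rest of income spent on y.
Plugging in: x* = (3·5.92/30.24)² = 0.3449, y* = 27.63.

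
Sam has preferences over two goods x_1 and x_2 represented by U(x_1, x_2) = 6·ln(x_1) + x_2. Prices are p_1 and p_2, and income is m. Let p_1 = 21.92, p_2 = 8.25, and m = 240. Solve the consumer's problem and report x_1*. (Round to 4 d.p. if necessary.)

x_1* = 2.2582

Set MRS = p_1/p_2: (6/x_1)/1 = p_1/p_2.
So x_1*(p_1,p_2) = 6·p_2/p_1, independent of income; and x_2* = (m − 6·p_2)/p_2.
At the given prices: x_1* = 6·8.25/21.92 = 2.2582.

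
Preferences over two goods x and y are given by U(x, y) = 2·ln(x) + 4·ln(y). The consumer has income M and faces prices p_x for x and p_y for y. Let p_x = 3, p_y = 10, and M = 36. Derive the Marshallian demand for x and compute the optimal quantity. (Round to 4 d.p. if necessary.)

MU_x/MU_y = (2·y)/(4·x); tangency sets this equal to p_x/p_y.
So 2·p_y·y = 4·p_x·x; combined with the budget, a share 1/3 of income goes to x.
Demand: x*(p_x,p_y,M) = 1/3·M/p_x and y* = 2/3·M/p_y.
At p_x=3, p_y=10, M=36: x* = 1/3·36/3 = 4.

x* = 4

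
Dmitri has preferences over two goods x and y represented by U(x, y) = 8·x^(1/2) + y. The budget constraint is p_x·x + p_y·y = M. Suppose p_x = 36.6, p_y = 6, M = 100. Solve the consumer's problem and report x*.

x* = 0.43

Set MRS = p_x/p_y: 4·x^(−1/2) = p_x/p_y.
Thus x* = (4·p_y/p_x)² — independent of M — with the rest of income spent on y.
Plugging in: x* = (4·6/36.6)² = 0.43.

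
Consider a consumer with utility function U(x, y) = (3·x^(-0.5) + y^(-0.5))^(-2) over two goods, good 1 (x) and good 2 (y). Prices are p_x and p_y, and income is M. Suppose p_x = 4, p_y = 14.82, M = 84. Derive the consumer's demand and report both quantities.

Substitute y = (y/x)·x into the budget: x* = M/(p_x + p_y·(y/x)).
Numerically y/x = 0.200783, so x* = 84/(4 + 14.82·0.200783) = 12.042 and y* = 0.200783·12.042 = 2.4178.

x* = 12.042, y* = 2.4178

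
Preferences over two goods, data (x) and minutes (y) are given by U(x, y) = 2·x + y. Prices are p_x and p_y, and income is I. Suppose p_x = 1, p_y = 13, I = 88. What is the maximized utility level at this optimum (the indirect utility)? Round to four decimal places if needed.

V = 176

Numerically: x* = 88, y* = 0.
Utility at the optimum: U(88, 0) = 176.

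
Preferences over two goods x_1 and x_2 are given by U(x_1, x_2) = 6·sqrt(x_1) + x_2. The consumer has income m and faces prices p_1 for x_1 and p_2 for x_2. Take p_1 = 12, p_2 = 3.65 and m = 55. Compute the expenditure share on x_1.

share on x_1 = 0.1817

Utility is quasi-linear in x_2; the FOC for x_1 is 3/√x_1 = p_1/p_2.
Thus x_1* = (3·p_2/p_1)² — independent of m — with the rest of income spent on x_2.
Plugging in: x_1* = (3·3.65/12)² = 0.8327, x_2* = 12.331.
Expenditure on x_1: 12·0.8327 = 9.9919; share = 0.1817.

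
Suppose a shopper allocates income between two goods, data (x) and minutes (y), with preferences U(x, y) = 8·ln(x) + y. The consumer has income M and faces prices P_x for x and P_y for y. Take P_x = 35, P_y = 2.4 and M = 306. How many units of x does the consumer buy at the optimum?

x* = 0.5486

Set MRS = P_x/P_y: (8/x)/1 = P_x/P_y.
So x*(P_x,P_y) = 8·P_y/P_x, independent of income; and y* = (M − 8·P_y)/P_y.
At the given prices: x* = 8·2.4/35 = 0.5486.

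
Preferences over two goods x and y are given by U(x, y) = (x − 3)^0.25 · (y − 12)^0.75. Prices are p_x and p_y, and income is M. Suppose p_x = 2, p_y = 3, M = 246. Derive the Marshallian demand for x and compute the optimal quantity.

x* = 28.5

This is Cobb-Douglas in (x−3, y−12): tangency gives 0.25·p_y·(y−12) = 0.75·p_x·(x−3).
Substituting into the budget: x* = 3 + 0.25·(M − 3·p_x − 12·p_y)/p_x, and y* = 12 + 0.75·(…)/p_y.
Discretionary income = 246 − 3·2 − 12·3 = 204; x* = 3 + 0.25·204/2 = 28.5.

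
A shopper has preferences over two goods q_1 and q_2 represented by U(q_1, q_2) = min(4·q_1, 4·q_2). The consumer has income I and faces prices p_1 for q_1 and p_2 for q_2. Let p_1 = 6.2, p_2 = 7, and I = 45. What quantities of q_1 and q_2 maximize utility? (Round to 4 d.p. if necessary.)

q_1* = 3.4091, q_2* = 3.4091

Demand: q_1*(p_1,p_2,I) = 4·I/(4·p_1 + 4·p_2), q_2* = 4·I/(4·p_1 + 4·p_2).
Here 4·6.2 + 4·7 = 52.8, giving q_1* = 3.4091 and q_2* = 3.4091.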